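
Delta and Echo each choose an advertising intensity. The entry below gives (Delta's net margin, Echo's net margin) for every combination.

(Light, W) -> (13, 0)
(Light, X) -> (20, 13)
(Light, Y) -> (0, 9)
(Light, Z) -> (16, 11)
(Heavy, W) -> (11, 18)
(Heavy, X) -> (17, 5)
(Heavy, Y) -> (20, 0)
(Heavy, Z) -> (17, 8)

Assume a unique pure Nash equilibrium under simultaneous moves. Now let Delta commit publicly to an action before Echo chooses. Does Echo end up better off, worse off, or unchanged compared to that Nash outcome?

unchanged

Work backward from Echo's decision.
- Light → Echo plays X (best of 0, 13, 9, 11); Delta gets 20.
- Heavy → Echo plays W (best of 18, 5, 0, 8); Delta gets 11.
Delta's induced payoffs are 20, 11, so Delta commits to Light. Subgame-perfect outcome: (Light, X) with payoffs (20, 13).
For the simultaneous game, intersect best replies.
Delta's best replies: W→Light; X→Light; Y→Heavy; Z→Heavy.
Echo's best replies: Light→X; Heavy→W.
The unique mutual best reply is (Light, X), giving (20, 13).
Echo earns 13 sequentially versus 13 at the Nash outcome: unchanged.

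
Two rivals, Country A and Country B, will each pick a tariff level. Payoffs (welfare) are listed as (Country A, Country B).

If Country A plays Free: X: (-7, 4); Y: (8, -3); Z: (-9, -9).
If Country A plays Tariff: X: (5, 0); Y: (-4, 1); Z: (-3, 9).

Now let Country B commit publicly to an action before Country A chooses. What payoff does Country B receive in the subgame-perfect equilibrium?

9

Work backward from Country A's decision.
- X: BR = Tariff, leader payoff 0.
- Y: BR = Free, leader payoff -3.
- Z: BR = Tariff, leader payoff 9.
Country B's induced payoffs are 0, -3, 9, so Country B commits to Z. Subgame-perfect outcome: (Tariff, Z) with payoffs (-3, 9).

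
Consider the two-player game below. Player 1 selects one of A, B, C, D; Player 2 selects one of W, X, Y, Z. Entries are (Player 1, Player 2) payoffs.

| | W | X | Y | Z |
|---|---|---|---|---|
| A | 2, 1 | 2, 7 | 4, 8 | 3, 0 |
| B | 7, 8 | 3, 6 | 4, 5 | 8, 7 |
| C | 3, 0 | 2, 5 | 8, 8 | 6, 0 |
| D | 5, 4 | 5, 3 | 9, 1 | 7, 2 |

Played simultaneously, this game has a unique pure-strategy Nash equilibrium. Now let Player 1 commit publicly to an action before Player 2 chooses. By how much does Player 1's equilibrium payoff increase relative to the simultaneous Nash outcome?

1

Backward induction with Player 1 moving first.
- A: BR = Y, leader payoff 4.
- B: BR = W, leader payoff 7.
- C: BR = Y, leader payoff 8.
- D: BR = W, leader payoff 5.
Player 1's induced payoffs are 4, 7, 8, 5, so Player 1 commits to C. Subgame-perfect outcome: (C, Y) with payoffs (8, 8).
Under simultaneous play:
Player 1's best replies: W→B; X→D; Y→D; Z→B.
Player 2's best replies: A→Y; B→W; C→Y; D→W.
Only (B, W) has each player best-responding; Nash payoffs (7, 8).
Player 1's commitment gain: 8 − 7 = 1.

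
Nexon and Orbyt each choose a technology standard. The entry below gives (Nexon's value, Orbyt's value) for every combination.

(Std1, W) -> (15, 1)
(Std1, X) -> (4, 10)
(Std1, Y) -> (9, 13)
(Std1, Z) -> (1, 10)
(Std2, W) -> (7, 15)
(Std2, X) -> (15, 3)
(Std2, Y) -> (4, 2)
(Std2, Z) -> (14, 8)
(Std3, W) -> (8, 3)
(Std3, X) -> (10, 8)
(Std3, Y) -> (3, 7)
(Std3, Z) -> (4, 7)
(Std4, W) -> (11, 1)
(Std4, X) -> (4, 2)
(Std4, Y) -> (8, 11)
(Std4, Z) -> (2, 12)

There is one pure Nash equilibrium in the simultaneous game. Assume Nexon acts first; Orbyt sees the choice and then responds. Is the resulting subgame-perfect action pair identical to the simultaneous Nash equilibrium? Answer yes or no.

no

Backward induction with Nexon moving first.
- Std1: BR = Y, leader payoff 9.
- Std2: BR = W, leader payoff 7.
- Std3: BR = X, leader payoff 10.
- Std4: BR = Z, leader payoff 2.
Among 9, 7, 10, 2, the best is 10 at Std3. Subgame-perfect outcome: (Std3, X) with payoffs (10, 8).
Under simultaneous play:
Nexon's best replies: W→Std1; X→Std2; Y→Std1; Z→Std2.
Orbyt's best replies: Std1→Y; Std2→W; Std3→X; Std4→Z.
The unique mutual best reply is (Std1, Y), giving (9, 13).
Sequential outcome (Std3, X) differs from the Nash profile (Std1, Y).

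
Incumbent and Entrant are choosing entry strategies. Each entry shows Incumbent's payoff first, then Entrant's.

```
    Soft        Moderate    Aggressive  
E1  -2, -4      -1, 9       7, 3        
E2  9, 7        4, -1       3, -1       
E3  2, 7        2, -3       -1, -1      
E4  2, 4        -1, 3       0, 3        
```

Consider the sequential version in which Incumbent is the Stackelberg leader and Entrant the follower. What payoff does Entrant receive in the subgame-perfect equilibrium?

7

Work backward from Entrant's decision.
- E1 → Entrant plays Moderate (best of -4, 9, 3); Incumbent gets -1.
- E2 → Entrant plays Soft (best of 7, -1, -1); Incumbent gets 9.
- E3 → Entrant plays Soft (best of 7, -3, -1); Incumbent gets 2.
- E4 → Entrant plays Soft (best of 4, 3, 3); Incumbent gets 2.
Incumbent's induced payoffs are -1, 9, 2, 2, so Incumbent commits to E2. Subgame-perfect outcome: (E2, Soft) with payoffs (9, 7).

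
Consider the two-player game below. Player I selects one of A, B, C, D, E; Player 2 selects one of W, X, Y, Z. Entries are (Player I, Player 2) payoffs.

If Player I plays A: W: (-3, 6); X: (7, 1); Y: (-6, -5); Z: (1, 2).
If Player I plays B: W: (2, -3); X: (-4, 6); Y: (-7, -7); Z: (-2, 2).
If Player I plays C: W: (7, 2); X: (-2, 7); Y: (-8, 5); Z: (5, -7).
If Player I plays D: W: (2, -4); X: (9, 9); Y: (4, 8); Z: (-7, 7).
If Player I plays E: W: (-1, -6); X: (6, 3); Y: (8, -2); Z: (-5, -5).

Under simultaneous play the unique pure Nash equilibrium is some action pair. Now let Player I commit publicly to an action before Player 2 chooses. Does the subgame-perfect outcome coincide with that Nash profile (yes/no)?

yes

Work backward from Player 2's decision.
- A: Player 2 compares 6, 1, -5, 2 and picks W; Player I would get -3.
- B: Player 2 compares -3, 6, -7, 2 and picks X; Player I would get -4.
- C: Player 2 compares 2, 7, 5, -7 and picks X; Player I would get -2.
- D: Player 2 compares -4, 9, 8, 7 and picks X; Player I would get 9.
- E: Player 2 compares -6, 3, -2, -5 and picks X; Player I would get 6.
Player I's induced payoffs are -3, -4, -2, 9, 6, so Player I commits to D. Subgame-perfect outcome: (D, X) with payoffs (9, 9).
For the simultaneous game, intersect best replies.
Player I's best replies: W→C; X→D; Y→E; Z→C.
Player 2's best replies: A→W; B→X; C→X; D→X; E→X.
Only (D, X) has each player best-responding; Nash payoffs (9, 9).
Sequential outcome (D, X) coincides with the Nash profile (D, X).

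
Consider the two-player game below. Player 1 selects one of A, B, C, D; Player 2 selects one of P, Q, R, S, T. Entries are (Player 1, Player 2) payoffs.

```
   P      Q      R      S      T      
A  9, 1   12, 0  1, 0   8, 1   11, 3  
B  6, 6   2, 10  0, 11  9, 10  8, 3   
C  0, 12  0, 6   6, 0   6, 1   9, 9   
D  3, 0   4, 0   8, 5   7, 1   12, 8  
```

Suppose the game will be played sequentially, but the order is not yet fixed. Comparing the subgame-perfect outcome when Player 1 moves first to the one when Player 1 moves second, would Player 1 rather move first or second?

If Player 1 leads: Player 2's best replies are A→T, B→R, C→P, D→T; Player 1's induced payoffs 11, 0, 0, 12; outcome (D, T), payoffs (12, 8).
If Player 2 leads: Player 1's best replies are P→A, Q→A, R→D, S→B, T→D; Player 2's induced payoffs 1, 0, 5, 10, 8; outcome (B, S), payoffs (9, 10).
Player 1 gets 12 moving first and 9 moving second, so Player 1 prefers to move first.

first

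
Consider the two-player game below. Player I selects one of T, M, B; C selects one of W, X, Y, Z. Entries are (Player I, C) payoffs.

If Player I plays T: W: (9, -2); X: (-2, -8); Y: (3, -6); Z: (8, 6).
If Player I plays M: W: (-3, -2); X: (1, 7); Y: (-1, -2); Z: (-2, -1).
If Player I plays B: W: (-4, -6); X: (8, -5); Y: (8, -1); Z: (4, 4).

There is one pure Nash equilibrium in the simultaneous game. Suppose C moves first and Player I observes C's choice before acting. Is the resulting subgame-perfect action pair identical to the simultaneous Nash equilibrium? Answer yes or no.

Solve by backward induction (C leads).
- W: BR = T, leader payoff -2.
- X: BR = B, leader payoff -5.
- Y: BR = B, leader payoff -1.
- Z: BR = T, leader payoff 6.
C's induced payoffs are -2, -5, -1, 6, so C commits to Z. Subgame-perfect outcome: (T, Z) with payoffs (8, 6).
For the simultaneous game, intersect best replies.
Player I's best replies: W→T; X→B; Y→B; Z→T.
C's best replies: T→Z; M→X; B→Z.
The unique mutual best reply is (T, Z), giving (8, 6).
Sequential outcome (T, Z) coincides with the Nash profile (T, Z).

yes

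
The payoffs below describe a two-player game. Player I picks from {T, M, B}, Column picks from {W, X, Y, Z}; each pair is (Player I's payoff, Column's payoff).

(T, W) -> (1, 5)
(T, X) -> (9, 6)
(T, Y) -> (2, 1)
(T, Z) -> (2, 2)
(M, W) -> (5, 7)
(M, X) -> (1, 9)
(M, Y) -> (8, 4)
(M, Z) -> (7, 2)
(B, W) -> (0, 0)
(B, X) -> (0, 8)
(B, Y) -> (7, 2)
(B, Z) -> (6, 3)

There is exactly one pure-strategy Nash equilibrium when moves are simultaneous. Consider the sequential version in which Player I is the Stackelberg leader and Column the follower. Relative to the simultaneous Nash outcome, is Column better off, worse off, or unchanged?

unchanged

Solve by backward induction (Player I leads).
- T → Column plays X (best of 5, 6, 1, 2); Player I gets 9.
- M → Column plays X (best of 7, 9, 4, 2); Player I gets 1.
- B → Column plays X (best of 0, 8, 2, 3); Player I gets 0.
Among 9, 1, 0, the best is 9 at T. Subgame-perfect outcome: (T, X) with payoffs (9, 6).
For the simultaneous game, intersect best replies.
Player I's best replies: W→M; X→T; Y→M; Z→M.
Column's best replies: T→X; M→X; B→X.
Only (T, X) has each player best-responding; Nash payoffs (9, 6).
Column earns 6 sequentially versus 6 at the Nash outcome: unchanged.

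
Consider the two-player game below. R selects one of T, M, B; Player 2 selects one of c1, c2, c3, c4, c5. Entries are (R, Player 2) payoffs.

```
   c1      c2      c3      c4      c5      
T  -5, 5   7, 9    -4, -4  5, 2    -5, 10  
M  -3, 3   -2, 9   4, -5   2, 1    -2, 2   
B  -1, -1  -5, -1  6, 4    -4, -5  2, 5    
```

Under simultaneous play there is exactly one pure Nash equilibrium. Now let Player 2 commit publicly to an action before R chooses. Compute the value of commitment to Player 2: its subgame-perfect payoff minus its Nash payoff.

4

Work backward from R's decision.
- c1: R compares -5, -3, -1 and picks B; Player 2 would get -1.
- c2: R compares 7, -2, -5 and picks T; Player 2 would get 9.
- c3: R compares -4, 4, 6 and picks B; Player 2 would get 4.
- c4: R compares 5, 2, -4 and picks T; Player 2 would get 2.
- c5: R compares -5, -2, 2 and picks B; Player 2 would get 5.
Maximizing over -1, 9, 4, 2, 5, Player 2 chooses c2. Subgame-perfect outcome: (T, c2) with payoffs (7, 9).
For the simultaneous game, intersect best replies.
R's best replies: c1→B; c2→T; c3→B; c4→T; c5→B.
Player 2's best replies: T→c5; M→c2; B→c5.
The unique mutual best reply is (B, c5), giving (2, 5).
Player 2's commitment gain: 9 − 5 = 4.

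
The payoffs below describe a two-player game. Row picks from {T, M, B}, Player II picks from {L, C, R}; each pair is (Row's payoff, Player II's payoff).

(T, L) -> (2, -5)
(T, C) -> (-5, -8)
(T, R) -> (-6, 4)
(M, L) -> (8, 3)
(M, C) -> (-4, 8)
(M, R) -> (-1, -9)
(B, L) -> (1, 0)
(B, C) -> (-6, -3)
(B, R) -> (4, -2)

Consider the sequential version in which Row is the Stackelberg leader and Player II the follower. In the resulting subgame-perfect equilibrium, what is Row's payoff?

Backward induction with Row moving first.
- T → Player II plays R (best of -5, -8, 4); Row gets -6.
- M → Player II plays C (best of 3, 8, -9); Row gets -4.
- B → Player II plays L (best of 0, -3, -2); Row gets 1.
Row's induced payoffs are -6, -4, 1, so Row commits to B. Subgame-perfect outcome: (B, L) with payoffs (1, 0).

1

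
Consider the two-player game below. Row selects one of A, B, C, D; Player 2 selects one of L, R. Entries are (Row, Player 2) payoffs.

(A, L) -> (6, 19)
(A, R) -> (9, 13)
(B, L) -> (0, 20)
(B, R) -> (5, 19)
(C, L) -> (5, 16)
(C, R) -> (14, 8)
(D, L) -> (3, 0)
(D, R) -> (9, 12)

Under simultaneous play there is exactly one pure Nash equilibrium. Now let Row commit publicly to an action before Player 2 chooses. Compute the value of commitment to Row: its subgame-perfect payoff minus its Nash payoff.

3

Player 2 best-responds to each possible Row move:
- A: BR = L, leader payoff 6.
- B: BR = L, leader payoff 0.
- C: BR = L, leader payoff 5.
- D: BR = R, leader payoff 9.
Row's induced payoffs are 6, 0, 5, 9, so Row commits to D. Subgame-perfect outcome: (D, R) with payoffs (9, 12).
Under simultaneous play:
Row's best replies: L→A; R→C.
Player 2's best replies: A→L; B→L; C→L; D→R.
Only (A, L) has each player best-responding; Nash payoffs (6, 19).
Row's commitment gain: 9 − 6 = 3.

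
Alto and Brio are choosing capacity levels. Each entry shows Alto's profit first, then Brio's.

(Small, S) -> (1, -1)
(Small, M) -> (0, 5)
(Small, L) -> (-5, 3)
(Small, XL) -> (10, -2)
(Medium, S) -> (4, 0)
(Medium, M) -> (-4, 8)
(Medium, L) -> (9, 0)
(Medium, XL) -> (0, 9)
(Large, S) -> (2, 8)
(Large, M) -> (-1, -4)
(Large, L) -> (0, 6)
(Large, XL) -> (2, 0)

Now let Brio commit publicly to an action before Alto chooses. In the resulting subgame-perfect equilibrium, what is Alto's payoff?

Backward induction with Brio moving first.
- S → Alto plays Medium (best of 1, 4, 2); Brio gets 0.
- M → Alto plays Small (best of 0, -4, -1); Brio gets 5.
- L → Alto plays Medium (best of -5, 9, 0); Brio gets 0.
- XL → Alto plays Small (best of 10, 0, 2); Brio gets -2.
Maximizing over 0, 5, 0, -2, Brio chooses M. Subgame-perfect outcome: (Small, M) with payoffs (0, 5).

0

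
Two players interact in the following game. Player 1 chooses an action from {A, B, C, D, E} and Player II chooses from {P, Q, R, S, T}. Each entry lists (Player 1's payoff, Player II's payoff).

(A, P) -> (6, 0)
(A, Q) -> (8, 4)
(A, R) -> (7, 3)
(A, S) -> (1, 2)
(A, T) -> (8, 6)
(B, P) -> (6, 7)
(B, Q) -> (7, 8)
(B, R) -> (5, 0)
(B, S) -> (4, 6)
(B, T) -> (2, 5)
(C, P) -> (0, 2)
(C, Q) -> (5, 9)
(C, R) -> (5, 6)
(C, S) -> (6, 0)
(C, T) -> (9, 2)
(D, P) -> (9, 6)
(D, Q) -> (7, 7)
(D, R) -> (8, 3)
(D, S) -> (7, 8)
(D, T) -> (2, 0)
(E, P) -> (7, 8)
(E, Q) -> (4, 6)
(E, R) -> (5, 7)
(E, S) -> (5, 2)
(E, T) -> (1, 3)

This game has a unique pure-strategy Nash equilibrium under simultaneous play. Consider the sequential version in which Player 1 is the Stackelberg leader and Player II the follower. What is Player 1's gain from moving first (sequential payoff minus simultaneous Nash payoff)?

Work backward from Player II's decision.
- A → Player II plays T (best of 0, 4, 3, 2, 6); Player 1 gets 8.
- B → Player II plays Q (best of 7, 8, 0, 6, 5); Player 1 gets 7.
- C → Player II plays Q (best of 2, 9, 6, 0, 2); Player 1 gets 5.
- D → Player II plays S (best of 6, 7, 3, 8, 0); Player 1 gets 7.
- E → Player II plays P (best of 8, 6, 7, 2, 3); Player 1 gets 7.
Among 8, 7, 5, 7, 7, the best is 8 at A. Subgame-perfect outcome: (A, T) with payoffs (8, 6).
For the simultaneous game, intersect best replies.
Player 1's best replies: P→D; Q→A; R→D; S→D; T→C.
Player II's best replies: A→T; B→Q; C→Q; D→S; E→P.
Only (D, S) has each player best-responding; Nash payoffs (7, 8).
Player 1's commitment gain: 8 − 7 = 1.

1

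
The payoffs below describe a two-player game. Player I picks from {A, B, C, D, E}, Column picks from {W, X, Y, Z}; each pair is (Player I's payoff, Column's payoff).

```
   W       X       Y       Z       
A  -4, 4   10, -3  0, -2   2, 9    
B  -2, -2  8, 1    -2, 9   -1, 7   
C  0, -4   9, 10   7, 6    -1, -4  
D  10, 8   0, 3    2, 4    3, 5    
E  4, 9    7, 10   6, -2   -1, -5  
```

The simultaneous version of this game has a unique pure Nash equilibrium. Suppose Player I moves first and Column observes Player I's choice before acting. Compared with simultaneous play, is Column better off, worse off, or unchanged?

Column best-responds to each possible Player I move:
- A: Column compares 4, -3, -2, 9 and picks Z; Player I would get 2.
- B: Column compares -2, 1, 9, 7 and picks Y; Player I would get -2.
- C: Column compares -4, 10, 6, -4 and picks X; Player I would get 9.
- D: Column compares 8, 3, 4, 5 and picks W; Player I would get 10.
- E: Column compares 9, 10, -2, -5 and picks X; Player I would get 7.
Player I's induced payoffs are 2, -2, 9, 10, 7, so Player I commits to D. Subgame-perfect outcome: (D, W) with payoffs (10, 8).
Now find the simultaneous Nash equilibrium.
Player I's best replies: W→D; X→A; Y→C; Z→D.
Column's best replies: A→Z; B→Y; C→X; D→W; E→X.
The unique mutual best reply is (D, W), giving (10, 8).
Column earns 8 sequentially versus 8 at the Nash outcome: unchanged.

unchanged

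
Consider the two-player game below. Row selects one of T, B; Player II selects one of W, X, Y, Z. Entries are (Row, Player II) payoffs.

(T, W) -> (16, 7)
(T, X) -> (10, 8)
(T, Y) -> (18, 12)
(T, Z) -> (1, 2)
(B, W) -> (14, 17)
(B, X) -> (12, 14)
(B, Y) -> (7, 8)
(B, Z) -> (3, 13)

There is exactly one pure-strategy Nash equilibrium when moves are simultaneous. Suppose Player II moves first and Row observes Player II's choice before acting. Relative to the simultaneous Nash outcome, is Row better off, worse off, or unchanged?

Backward induction with Player II moving first.
- W → Row plays T (best of 16, 14); Player II gets 7.
- X → Row plays B (best of 10, 12); Player II gets 14.
- Y → Row plays T (best of 18, 7); Player II gets 12.
- Z → Row plays B (best of 1, 3); Player II gets 13.
Player II's induced payoffs are 7, 14, 12, 13, so Player II commits to X. Subgame-perfect outcome: (B, X) with payoffs (12, 14).
Now find the simultaneous Nash equilibrium.
Row's best replies: W→T; X→B; Y→T; Z→B.
Player II's best replies: T→Y; B→W.
The unique mutual best reply is (T, Y), giving (18, 12).
Row earns 12 sequentially versus 18 at the Nash outcome: worse off.

worse off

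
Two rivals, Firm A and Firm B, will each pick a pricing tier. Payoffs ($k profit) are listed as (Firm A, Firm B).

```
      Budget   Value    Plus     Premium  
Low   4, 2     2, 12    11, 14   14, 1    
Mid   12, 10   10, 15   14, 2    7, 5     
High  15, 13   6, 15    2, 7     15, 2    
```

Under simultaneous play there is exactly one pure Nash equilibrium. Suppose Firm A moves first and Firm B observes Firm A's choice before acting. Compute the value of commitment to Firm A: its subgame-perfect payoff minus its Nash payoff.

Backward induction with Firm A moving first.
- Low: Firm B compares 2, 12, 14, 1 and picks Plus; Firm A would get 11.
- Mid: Firm B compares 10, 15, 2, 5 and picks Value; Firm A would get 10.
- High: Firm B compares 13, 15, 7, 2 and picks Value; Firm A would get 6.
Among 11, 10, 6, the best is 11 at Low. Subgame-perfect outcome: (Low, Plus) with payoffs (11, 14).
For the simultaneous game, intersect best replies.
Firm A's best replies: Budget→High; Value→Mid; Plus→Mid; Premium→High.
Firm B's best replies: Low→Plus; Mid→Value; High→Value.
Only (Mid, Value) has each player best-responding; Nash payoffs (10, 15).
Firm A's commitment gain: 11 − 10 = 1.

1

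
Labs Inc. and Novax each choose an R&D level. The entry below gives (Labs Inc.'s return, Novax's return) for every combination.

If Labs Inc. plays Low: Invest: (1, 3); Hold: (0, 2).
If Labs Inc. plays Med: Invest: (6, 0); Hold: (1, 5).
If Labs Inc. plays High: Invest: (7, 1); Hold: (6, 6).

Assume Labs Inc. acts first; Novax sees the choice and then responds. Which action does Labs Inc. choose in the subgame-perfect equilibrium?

High

Backward induction with Labs Inc. moving first.
- Low: Novax compares 3, 2 and picks Invest; Labs Inc. would get 1.
- Med: Novax compares 0, 5 and picks Hold; Labs Inc. would get 1.
- High: Novax compares 1, 6 and picks Hold; Labs Inc. would get 6.
Among 1, 1, 6, the best is 6 at High. Subgame-perfect outcome: (High, Hold) with payoffs (6, 6).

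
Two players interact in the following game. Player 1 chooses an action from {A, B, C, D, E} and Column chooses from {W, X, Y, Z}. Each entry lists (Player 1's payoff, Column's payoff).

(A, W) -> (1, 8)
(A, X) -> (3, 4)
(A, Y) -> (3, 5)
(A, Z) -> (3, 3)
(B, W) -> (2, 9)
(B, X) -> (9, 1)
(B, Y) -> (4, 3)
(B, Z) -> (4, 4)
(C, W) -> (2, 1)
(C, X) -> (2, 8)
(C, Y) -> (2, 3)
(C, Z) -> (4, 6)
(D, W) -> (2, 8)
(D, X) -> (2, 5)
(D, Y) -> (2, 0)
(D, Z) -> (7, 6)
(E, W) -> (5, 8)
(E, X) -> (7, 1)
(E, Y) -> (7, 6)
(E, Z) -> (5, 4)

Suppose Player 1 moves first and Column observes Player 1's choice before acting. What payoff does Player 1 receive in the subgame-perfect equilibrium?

Column best-responds to each possible Player 1 move:
- A → Column plays W (best of 8, 4, 5, 3); Player 1 gets 1.
- B → Column plays W (best of 9, 1, 3, 4); Player 1 gets 2.
- C → Column plays X (best of 1, 8, 3, 6); Player 1 gets 2.
- D → Column plays W (best of 8, 5, 0, 6); Player 1 gets 2.
- E → Column plays W (best of 8, 1, 6, 4); Player 1 gets 5.
Maximizing over 1, 2, 2, 2, 5, Player 1 chooses E. Subgame-perfect outcome: (E, W) with payoffs (5, 8).

5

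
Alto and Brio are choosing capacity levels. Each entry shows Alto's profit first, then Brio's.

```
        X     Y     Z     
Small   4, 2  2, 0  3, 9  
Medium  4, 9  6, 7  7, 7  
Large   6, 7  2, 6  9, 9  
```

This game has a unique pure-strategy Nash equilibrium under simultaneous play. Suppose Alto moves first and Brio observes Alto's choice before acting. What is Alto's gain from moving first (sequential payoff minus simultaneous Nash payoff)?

0

Work backward from Brio's decision.
- Small: BR = Z, leader payoff 3.
- Medium: BR = X, leader payoff 4.
- Large: BR = Z, leader payoff 9.
Alto's induced payoffs are 3, 4, 9, so Alto commits to Large. Subgame-perfect outcome: (Large, Z) with payoffs (9, 9).
Under simultaneous play:
Alto's best replies: X→Large; Y→Medium; Z→Large.
Brio's best replies: Small→Z; Medium→X; Large→Z.
Only (Large, Z) has each player best-responding; Nash payoffs (9, 9).
Alto's commitment gain: 9 − 9 = 0.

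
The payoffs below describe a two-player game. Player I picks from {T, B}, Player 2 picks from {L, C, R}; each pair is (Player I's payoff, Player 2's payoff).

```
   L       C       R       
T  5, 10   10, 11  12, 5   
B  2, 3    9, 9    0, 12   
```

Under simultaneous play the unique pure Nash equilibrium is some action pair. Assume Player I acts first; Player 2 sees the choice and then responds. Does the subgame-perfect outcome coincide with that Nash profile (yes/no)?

yes

Player 2 best-responds to each possible Player I move:
- T → Player 2 plays C (best of 10, 11, 5); Player I gets 10.
- B → Player 2 plays R (best of 3, 9, 12); Player I gets 0.
Among 10, 0, the best is 10 at T. Subgame-perfect outcome: (T, C) with payoffs (10, 11).
Under simultaneous play:
Player I's best replies: L→T; C→T; R→T.
Player 2's best replies: T→C; B→R.
Only (T, C) has each player best-responding; Nash payoffs (10, 11).
Sequential outcome (T, C) coincides with the Nash profile (T, C).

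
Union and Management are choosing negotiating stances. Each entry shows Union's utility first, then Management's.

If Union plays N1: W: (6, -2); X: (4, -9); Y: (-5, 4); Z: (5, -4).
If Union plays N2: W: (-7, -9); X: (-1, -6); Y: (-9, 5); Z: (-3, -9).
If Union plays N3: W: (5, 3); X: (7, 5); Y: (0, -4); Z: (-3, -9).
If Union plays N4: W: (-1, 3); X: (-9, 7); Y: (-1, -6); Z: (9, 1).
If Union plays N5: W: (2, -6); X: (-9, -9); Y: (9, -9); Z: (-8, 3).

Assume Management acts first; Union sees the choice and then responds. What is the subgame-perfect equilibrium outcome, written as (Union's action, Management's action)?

(N3, X)

Work backward from Union's decision.
- W: BR = N1, leader payoff -2.
- X: BR = N3, leader payoff 5.
- Y: BR = N5, leader payoff -9.
- Z: BR = N4, leader payoff 1.
Management's induced payoffs are -2, 5, -9, 1, so Management commits to X. Subgame-perfect outcome: (N3, X) with payoffs (7, 5).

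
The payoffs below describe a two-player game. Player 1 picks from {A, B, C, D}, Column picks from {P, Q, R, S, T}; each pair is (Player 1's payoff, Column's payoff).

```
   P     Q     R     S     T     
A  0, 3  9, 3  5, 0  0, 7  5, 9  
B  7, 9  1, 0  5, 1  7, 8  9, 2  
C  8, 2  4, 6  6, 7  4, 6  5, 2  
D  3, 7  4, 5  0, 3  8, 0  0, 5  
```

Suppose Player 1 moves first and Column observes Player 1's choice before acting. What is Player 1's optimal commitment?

Work backward from Column's decision.
- A → Column plays T (best of 3, 3, 0, 7, 9); Player 1 gets 5.
- B → Column plays P (best of 9, 0, 1, 8, 2); Player 1 gets 7.
- C → Column plays R (best of 2, 6, 7, 6, 2); Player 1 gets 6.
- D → Column plays P (best of 7, 5, 3, 0, 5); Player 1 gets 3.
Maximizing over 5, 7, 6, 3, Player 1 chooses B. Subgame-perfect outcome: (B, P) with payoffs (7, 9).

B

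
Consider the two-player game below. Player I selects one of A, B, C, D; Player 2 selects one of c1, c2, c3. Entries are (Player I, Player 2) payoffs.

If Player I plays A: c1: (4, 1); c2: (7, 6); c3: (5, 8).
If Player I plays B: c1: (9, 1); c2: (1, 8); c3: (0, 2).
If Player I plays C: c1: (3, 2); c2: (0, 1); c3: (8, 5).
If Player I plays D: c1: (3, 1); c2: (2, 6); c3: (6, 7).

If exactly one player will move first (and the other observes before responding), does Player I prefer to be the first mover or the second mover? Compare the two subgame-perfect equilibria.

If Player I leads: Player 2's best replies are A→c3, B→c2, C→c3, D→c3; Player I's induced payoffs 5, 1, 8, 6; outcome (C, c3), payoffs (8, 5).
If Player 2 leads: Player I's best replies are c1→B, c2→A, c3→C; Player 2's induced payoffs 1, 6, 5; outcome (A, c2), payoffs (7, 6).
Player I gets 8 moving first and 7 moving second, so Player I prefers to move first.

first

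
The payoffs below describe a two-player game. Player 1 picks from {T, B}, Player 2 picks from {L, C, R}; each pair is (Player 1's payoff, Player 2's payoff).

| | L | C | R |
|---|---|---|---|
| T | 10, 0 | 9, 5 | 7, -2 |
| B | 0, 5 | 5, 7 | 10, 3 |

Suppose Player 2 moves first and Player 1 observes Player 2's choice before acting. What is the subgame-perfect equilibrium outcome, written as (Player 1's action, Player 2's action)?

(T, C)

Player 1 best-responds to each possible Player 2 move:
- L: BR = T, leader payoff 0.
- C: BR = T, leader payoff 5.
- R: BR = B, leader payoff 3.
Player 2's induced payoffs are 0, 5, 3, so Player 2 commits to C. Subgame-perfect outcome: (T, C) with payoffs (9, 5).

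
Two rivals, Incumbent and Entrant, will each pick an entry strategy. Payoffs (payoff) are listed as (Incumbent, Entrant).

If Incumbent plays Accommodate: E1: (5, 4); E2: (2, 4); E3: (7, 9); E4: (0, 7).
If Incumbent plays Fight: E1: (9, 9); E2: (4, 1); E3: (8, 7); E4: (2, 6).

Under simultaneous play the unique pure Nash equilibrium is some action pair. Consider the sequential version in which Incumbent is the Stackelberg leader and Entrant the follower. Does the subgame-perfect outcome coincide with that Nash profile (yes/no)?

yes

Work backward from Entrant's decision.
- Accommodate: Entrant compares 4, 4, 9, 7 and picks E3; Incumbent would get 7.
- Fight: Entrant compares 9, 1, 7, 6 and picks E1; Incumbent would get 9.
Among 7, 9, the best is 9 at Fight. Subgame-perfect outcome: (Fight, E1) with payoffs (9, 9).
Under simultaneous play:
Incumbent's best replies: E1→Fight; E2→Fight; E3→Fight; E4→Fight.
Entrant's best replies: Accommodate→E3; Fight→E1.
Only (Fight, E1) has each player best-responding; Nash payoffs (9, 9).
Sequential outcome (Fight, E1) coincides with the Nash profile (Fight, E1).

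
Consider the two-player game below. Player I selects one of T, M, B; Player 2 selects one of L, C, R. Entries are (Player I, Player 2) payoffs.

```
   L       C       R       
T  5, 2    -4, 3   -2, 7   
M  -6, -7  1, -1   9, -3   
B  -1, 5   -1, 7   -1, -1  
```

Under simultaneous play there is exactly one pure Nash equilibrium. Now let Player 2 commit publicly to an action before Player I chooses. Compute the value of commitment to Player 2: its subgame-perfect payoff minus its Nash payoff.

Player I best-responds to each possible Player 2 move:
- L → Player I plays T (best of 5, -6, -1); Player 2 gets 2.
- C → Player I plays M (best of -4, 1, -1); Player 2 gets -1.
- R → Player I plays M (best of -2, 9, -1); Player 2 gets -3.
Among 2, -1, -3, the best is 2 at L. Subgame-perfect outcome: (T, L) with payoffs (5, 2).
Now find the simultaneous Nash equilibrium.
Player I's best replies: L→T; C→M; R→M.
Player 2's best replies: T→R; M→C; B→C.
Only (M, C) has each player best-responding; Nash payoffs (1, -1).
Player 2's commitment gain: 2 − -1 = 3.

3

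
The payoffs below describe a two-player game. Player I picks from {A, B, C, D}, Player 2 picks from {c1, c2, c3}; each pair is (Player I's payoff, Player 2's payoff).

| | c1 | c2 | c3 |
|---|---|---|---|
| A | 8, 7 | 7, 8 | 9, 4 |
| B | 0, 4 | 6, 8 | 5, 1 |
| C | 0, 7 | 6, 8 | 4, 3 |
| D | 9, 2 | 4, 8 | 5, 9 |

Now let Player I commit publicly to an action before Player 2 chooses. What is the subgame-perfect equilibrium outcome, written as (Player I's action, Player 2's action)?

(A, c2)

Player 2 best-responds to each possible Player I move:
- A → Player 2 plays c2 (best of 7, 8, 4); Player I gets 7.
- B → Player 2 plays c2 (best of 4, 8, 1); Player I gets 6.
- C → Player 2 plays c2 (best of 7, 8, 3); Player I gets 6.
- D → Player 2 plays c3 (best of 2, 8, 9); Player I gets 5.
Maximizing over 7, 6, 6, 5, Player I chooses A. Subgame-perfect outcome: (A, c2) with payoffs (7, 8).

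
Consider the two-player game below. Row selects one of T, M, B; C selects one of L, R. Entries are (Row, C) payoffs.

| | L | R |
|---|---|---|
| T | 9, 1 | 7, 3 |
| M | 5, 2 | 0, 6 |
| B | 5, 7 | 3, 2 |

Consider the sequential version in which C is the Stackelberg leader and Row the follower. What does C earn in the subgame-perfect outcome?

Row best-responds to each possible C move:
- L: BR = T, leader payoff 1.
- R: BR = T, leader payoff 3.
Maximizing over 1, 3, C chooses R. Subgame-perfect outcome: (T, R) with payoffs (7, 3).

3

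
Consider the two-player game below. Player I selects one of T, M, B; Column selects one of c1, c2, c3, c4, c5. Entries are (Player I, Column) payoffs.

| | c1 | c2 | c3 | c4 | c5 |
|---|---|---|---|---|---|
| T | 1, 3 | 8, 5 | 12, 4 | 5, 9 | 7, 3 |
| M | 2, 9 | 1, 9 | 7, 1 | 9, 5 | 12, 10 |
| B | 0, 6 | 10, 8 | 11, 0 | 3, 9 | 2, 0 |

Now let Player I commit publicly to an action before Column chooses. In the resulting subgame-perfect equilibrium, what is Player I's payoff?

Work backward from Column's decision.
- T → Column plays c4 (best of 3, 5, 4, 9, 3); Player I gets 5.
- M → Column plays c5 (best of 9, 9, 1, 5, 10); Player I gets 12.
- B → Column plays c4 (best of 6, 8, 0, 9, 0); Player I gets 3.
Among 5, 12, 3, the best is 12 at M. Subgame-perfect outcome: (M, c5) with payoffs (12, 10).

12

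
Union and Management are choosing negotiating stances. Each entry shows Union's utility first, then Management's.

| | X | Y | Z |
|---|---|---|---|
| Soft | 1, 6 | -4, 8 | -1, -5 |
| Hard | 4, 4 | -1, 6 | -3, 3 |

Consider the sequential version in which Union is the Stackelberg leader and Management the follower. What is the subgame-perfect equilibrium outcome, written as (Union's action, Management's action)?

(Hard, Y)

Backward induction with Union moving first.
- Soft → Management plays Y (best of 6, 8, -5); Union gets -4.
- Hard → Management plays Y (best of 4, 6, 3); Union gets -1.
Maximizing over -4, -1, Union chooses Hard. Subgame-perfect outcome: (Hard, Y) with payoffs (-1, 6).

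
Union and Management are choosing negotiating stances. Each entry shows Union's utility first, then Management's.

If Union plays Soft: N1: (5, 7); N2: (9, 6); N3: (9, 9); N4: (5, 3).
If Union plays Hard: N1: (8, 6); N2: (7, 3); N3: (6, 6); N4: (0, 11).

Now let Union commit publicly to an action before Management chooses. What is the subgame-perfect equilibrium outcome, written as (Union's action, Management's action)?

Management best-responds to each possible Union move:
- Soft: Management compares 7, 6, 9, 3 and picks N3; Union would get 9.
- Hard: Management compares 6, 3, 6, 11 and picks N4; Union would get 0.
Union's induced payoffs are 9, 0, so Union commits to Soft. Subgame-perfect outcome: (Soft, N3) with payoffs (9, 9).

(Soft, N3)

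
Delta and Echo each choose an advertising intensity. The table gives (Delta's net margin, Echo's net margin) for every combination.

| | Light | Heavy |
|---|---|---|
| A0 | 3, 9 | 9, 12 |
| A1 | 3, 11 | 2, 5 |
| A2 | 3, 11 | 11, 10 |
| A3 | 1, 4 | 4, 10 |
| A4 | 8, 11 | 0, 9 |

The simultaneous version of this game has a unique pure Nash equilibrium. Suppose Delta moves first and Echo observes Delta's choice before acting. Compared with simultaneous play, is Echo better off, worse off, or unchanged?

Work backward from Echo's decision.
- A0: BR = Heavy, leader payoff 9.
- A1: BR = Light, leader payoff 3.
- A2: BR = Light, leader payoff 3.
- A3: BR = Heavy, leader payoff 4.
- A4: BR = Light, leader payoff 8.
Maximizing over 9, 3, 3, 4, 8, Delta chooses A0. Subgame-perfect outcome: (A0, Heavy) with payoffs (9, 12).
Now find the simultaneous Nash equilibrium.
Delta's best replies: Light→A4; Heavy→A2.
Echo's best replies: A0→Heavy; A1→Light; A2→Light; A3→Heavy; A4→Light.
The unique mutual best reply is (A4, Light), giving (8, 11).
Echo earns 12 sequentially versus 11 at the Nash outcome: better off.

better off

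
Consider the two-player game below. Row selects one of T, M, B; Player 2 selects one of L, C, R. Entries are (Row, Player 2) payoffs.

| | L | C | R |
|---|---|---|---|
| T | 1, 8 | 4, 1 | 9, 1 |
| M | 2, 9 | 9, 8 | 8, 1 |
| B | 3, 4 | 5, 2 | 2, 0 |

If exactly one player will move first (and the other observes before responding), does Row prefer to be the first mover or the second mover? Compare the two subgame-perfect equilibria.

second

If Row leads: Player 2's best replies are T→L, M→L, B→L; Row's induced payoffs 1, 2, 3; outcome (B, L), payoffs (3, 4).
If Player 2 leads: Row's best replies are L→B, C→M, R→T; Player 2's induced payoffs 4, 8, 1; outcome (M, C), payoffs (9, 8).
Row gets 3 moving first and 9 moving second, so Row prefers to move second.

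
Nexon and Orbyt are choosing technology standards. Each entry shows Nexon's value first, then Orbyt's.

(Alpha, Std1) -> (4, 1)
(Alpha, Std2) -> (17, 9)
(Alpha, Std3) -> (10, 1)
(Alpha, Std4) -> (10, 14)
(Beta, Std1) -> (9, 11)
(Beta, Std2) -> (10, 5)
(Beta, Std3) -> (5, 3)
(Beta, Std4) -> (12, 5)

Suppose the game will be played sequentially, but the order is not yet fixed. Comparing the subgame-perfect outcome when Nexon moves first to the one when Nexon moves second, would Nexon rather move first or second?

first

If Nexon leads: Orbyt's best replies are Alpha→Std4, Beta→Std1; Nexon's induced payoffs 10, 9; outcome (Alpha, Std4), payoffs (10, 14).
If Orbyt leads: Nexon's best replies are Std1→Beta, Std2→Alpha, Std3→Alpha, Std4→Beta; Orbyt's induced payoffs 11, 9, 1, 5; outcome (Beta, Std1), payoffs (9, 11).
Nexon gets 10 moving first and 9 moving second, so Nexon prefers to move first.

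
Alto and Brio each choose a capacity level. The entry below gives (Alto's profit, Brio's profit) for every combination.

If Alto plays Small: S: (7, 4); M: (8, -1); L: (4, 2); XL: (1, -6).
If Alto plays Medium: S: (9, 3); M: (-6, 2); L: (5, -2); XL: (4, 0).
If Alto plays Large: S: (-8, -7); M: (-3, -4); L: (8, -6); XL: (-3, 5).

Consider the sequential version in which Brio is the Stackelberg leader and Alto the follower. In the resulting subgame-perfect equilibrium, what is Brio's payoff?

3

Solve by backward induction (Brio leads).
- S: Alto compares 7, 9, -8 and picks Medium; Brio would get 3.
- M: Alto compares 8, -6, -3 and picks Small; Brio would get -1.
- L: Alto compares 4, 5, 8 and picks Large; Brio would get -6.
- XL: Alto compares 1, 4, -3 and picks Medium; Brio would get 0.
Among 3, -1, -6, 0, the best is 3 at S. Subgame-perfect outcome: (Medium, S) with payoffs (9, 3).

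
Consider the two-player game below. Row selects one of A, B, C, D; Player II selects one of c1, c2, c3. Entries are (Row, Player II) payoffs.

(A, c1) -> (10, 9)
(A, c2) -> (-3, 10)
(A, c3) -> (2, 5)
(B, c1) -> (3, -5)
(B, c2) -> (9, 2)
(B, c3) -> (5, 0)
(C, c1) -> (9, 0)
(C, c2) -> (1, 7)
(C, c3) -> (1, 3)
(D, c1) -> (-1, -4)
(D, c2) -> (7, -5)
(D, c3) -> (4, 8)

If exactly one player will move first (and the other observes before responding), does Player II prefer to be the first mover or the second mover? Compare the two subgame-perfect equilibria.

If Row leads: Player II's best replies are A→c2, B→c2, C→c2, D→c3; Row's induced payoffs -3, 9, 1, 4; outcome (B, c2), payoffs (9, 2).
If Player II leads: Row's best replies are c1→A, c2→B, c3→B; Player II's induced payoffs 9, 2, 0; outcome (A, c1), payoffs (10, 9).
Player II gets 9 moving first and 2 moving second, so Player II prefers to move first.

first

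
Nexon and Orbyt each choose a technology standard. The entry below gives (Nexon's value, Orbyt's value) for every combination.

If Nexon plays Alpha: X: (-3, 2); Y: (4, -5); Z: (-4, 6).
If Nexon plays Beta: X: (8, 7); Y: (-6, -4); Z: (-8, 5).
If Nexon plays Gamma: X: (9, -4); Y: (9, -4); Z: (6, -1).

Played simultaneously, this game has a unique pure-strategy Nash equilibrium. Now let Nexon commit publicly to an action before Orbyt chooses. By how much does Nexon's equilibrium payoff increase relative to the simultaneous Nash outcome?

2

Backward induction with Nexon moving first.
- Alpha: BR = Z, leader payoff -4.
- Beta: BR = X, leader payoff 8.
- Gamma: BR = Z, leader payoff 6.
Among -4, 8, 6, the best is 8 at Beta. Subgame-perfect outcome: (Beta, X) with payoffs (8, 7).
Under simultaneous play:
Nexon's best replies: X→Gamma; Y→Gamma; Z→Gamma.
Orbyt's best replies: Alpha→Z; Beta→X; Gamma→Z.
Only (Gamma, Z) has each player best-responding; Nash payoffs (6, -1).
Nexon's commitment gain: 8 − 6 = 2.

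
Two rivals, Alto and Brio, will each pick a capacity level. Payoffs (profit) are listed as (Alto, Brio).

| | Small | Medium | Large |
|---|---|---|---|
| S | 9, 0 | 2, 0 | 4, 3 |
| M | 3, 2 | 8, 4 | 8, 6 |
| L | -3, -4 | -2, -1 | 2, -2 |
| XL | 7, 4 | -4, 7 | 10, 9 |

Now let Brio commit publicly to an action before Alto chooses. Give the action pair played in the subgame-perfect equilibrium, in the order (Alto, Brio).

Work backward from Alto's decision.
- Small → Alto plays S (best of 9, 3, -3, 7); Brio gets 0.
- Medium → Alto plays M (best of 2, 8, -2, -4); Brio gets 4.
- Large → Alto plays XL (best of 4, 8, 2, 10); Brio gets 9.
Maximizing over 0, 4, 9, Brio chooses Large. Subgame-perfect outcome: (XL, Large) with payoffs (10, 9).

(XL, Large)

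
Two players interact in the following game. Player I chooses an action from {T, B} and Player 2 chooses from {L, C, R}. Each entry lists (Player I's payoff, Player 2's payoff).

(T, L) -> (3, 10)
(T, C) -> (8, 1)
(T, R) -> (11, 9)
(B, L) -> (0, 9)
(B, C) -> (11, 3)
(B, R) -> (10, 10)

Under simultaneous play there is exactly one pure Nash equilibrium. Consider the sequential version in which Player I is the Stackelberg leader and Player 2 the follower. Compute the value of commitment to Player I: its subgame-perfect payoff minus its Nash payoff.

7

Player 2 best-responds to each possible Player I move:
- T: Player 2 compares 10, 1, 9 and picks L; Player I would get 3.
- B: Player 2 compares 9, 3, 10 and picks R; Player I would get 10.
Player I's induced payoffs are 3, 10, so Player I commits to B. Subgame-perfect outcome: (B, R) with payoffs (10, 10).
For the simultaneous game, intersect best replies.
Player I's best replies: L→T; C→B; R→T.
Player 2's best replies: T→L; B→R.
The unique mutual best reply is (T, L), giving (3, 10).
Player I's commitment gain: 10 − 3 = 7.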